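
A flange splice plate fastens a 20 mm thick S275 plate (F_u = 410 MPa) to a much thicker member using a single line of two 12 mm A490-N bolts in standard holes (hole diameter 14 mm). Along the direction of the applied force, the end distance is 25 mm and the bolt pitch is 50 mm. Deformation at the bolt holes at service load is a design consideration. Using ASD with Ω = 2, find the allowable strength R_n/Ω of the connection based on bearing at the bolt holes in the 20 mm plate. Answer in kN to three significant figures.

Per bolt r_n = 1.2 l_c t F_u ≤ 2.4 d t F_u; upper limit = 2.4 × 12 × 20 × 410 / 1000 = 236.2 kN.
Edge bolt: l_c = 25 − 14/2 = 18 mm → 1.2 × 18 × 20 × 410 / 1000 = 177.1 → r_n = 177.1 kN.
Interior bolts: l_c = 50 − 14 = 36 mm → 1.2 × 36 × 20 × 410 / 1000 = 354.2 → r_n = 236.2 kN.
R_n = 1 × 177.1 + 1 × 236.2 = 413.3 kN.
Allowable strength R_n/Ω = 413.3 / 2 = 207 kN.

207 kN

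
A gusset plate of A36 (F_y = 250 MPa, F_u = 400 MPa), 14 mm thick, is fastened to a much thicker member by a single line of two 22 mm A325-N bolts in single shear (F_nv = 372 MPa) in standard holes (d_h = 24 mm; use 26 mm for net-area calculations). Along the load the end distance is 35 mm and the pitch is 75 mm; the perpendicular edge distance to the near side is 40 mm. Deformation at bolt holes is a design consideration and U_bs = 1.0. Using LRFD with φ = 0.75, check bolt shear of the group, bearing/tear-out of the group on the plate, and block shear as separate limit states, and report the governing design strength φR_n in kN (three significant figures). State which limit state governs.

212 kN (bolt shear governs)

Bolt shear: A_b = π·22²/4 = 380.1 mm²; R_n = 372 × 380.1 × 2 × 1 / 1000 = 282.8 kN → 0.75 × 282.8 = 212 kN.
Bearing: edge l_c = 23, r_n = 154.6 kN; interior l_c = 51, r_n = 295.7 kN; R_n = 154.6 + 1·295.7 = 450.2 kN → 338 kN.
Block shear: A_gv = 1540, A_nv = 994, A_nt = 378 mm²; R_n = min(0.6F_uA_nv, 0.6F_yA_gv) + U_bs·F_u·A_nt = 382.2 kN → 287 kN.
Bolt shear governs: 212 kN.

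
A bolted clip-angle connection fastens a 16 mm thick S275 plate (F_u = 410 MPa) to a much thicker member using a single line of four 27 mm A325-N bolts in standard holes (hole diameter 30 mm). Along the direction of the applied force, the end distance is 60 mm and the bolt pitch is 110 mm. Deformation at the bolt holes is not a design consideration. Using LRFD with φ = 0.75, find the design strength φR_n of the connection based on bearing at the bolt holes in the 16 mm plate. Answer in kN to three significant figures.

1530 kN

Per bolt r_n = 1.5 l_c t F_u ≤ 3.0 d t F_u; upper limit = 3.0 × 27 × 16 × 410 / 1000 = 531.4 kN.
Edge bolt: l_c = 60 − 30/2 = 45 mm → 1.5 × 45 × 16 × 410 / 1000 = 442.8 → r_n = 442.8 kN.
Interior bolts: l_c = 110 − 30 = 80 mm → 1.5 × 80 × 16 × 410 / 1000 = 787.2 → r_n = 531.4 kN.
R_n = 1 × 442.8 + 3 × 531.4 = 2037 kN.
Design strength φR_n = 0.75 × 2037 = 1530 kN.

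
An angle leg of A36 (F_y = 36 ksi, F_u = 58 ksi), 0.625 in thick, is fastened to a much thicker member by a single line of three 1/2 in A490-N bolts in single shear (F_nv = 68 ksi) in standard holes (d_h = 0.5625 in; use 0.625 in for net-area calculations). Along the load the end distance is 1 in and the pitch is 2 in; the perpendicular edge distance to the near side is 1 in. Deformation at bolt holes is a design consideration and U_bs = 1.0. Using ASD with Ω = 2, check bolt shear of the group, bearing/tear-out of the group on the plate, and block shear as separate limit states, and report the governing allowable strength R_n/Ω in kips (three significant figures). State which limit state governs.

Bolt shear: A_b = π·0.5²/4 = 0.1963 in²; R_n = 68 × 0.1963 × 3 × 1 = 40.06 kips → 40.06 / 2 = 20 kips.
Bearing: edge l_c = 0.7188, r_n = 31.27 kips; interior l_c = 1.438, r_n = 43.5 kips; R_n = 31.27 + 2·43.5 = 118.3 kips → 59.1 kips.
Block shear: A_gv = 3.125, A_nv = 2.148, A_nt = 0.4297 in²; R_n = min(0.6F_uA_nv, 0.6F_yA_gv) + U_bs·F_u·A_nt = 92.42 kips → 46.2 kips.
Bolt shear governs: 20 kips.

20 kips (bolt shear governs)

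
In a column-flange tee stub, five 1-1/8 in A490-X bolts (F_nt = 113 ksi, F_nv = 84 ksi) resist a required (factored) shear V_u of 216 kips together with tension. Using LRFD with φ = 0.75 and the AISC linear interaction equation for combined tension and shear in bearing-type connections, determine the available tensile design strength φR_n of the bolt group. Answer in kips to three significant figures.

A_b = π·1.125²/4 = 0.994 in²; f_rv = 216 / (5 × 0.994) = 43.46 ksi.
F'_nt = 1.3 F_nt − (F_nt / φF_nv) f_rv = 1.3·113 − (113/(0.75·84))·43.46 = 68.95 ksi, capped at F_nt → F'_nt = 68.95 ksi.
R_n = F'_nt · A_b · n = 68.95 × 0.994 × 5 = 342.7 kips.
Design strength φR_n = 0.75 × 342.7 = 257 kips.

257 kips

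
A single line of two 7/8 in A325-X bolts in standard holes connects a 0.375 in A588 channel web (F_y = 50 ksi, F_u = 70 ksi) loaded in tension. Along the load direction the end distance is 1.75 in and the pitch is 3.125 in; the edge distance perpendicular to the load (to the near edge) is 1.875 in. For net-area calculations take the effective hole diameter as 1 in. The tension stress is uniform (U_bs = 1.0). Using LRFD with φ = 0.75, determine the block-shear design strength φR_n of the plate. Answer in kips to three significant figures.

Shear plane L_v = 1.75 + 1·3.125 = 4.875 in; A_gv = 4.875 × 0.375 = 1.828 in².
A_nv = (4.875 − 1.5·1) × 0.375 = 1.266 in².
A_nt = (1.875 − 0.5·1) × 0.375 = 0.5156 in².
0.6 F_u A_nv = 53.16 kips; 0.6 F_y A_gv = 54.84 kips → shear rupture governs the shear term.
R_n = 53.16 + 1.0 × 70 × 0.5156 = 89.25 kips.
Design strength φR_n = 0.75 × 89.25 = 66.9 kips.

66.9 kips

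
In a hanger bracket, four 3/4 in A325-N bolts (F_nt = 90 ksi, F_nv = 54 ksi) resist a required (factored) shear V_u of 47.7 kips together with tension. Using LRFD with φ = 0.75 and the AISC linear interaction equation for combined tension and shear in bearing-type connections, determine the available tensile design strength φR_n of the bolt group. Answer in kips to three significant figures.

75.6 kips

A_b = π·0.75²/4 = 0.4418 in²; f_rv = 47.7 / (4 × 0.4418) = 26.99 ksi.
F'_nt = 1.3 F_nt − (F_nt / φF_nv) f_rv = 1.3·90 − (90/(0.75·54))·26.99 = 57.02 ksi, capped at F_nt → F'_nt = 57.02 ksi.
R_n = F'_nt · A_b · n = 57.02 × 0.4418 × 4 = 100.8 kips.
Design strength φR_n = 0.75 × 100.8 = 75.6 kips.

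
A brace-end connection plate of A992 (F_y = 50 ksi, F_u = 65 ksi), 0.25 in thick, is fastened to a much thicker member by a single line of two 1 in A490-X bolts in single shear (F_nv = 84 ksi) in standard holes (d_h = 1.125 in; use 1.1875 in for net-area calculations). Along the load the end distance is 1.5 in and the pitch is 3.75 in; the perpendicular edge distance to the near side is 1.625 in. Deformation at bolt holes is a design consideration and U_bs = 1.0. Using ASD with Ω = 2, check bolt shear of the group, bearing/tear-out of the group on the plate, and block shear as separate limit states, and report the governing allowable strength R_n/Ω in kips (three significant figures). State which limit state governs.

Bolt shear: A_b = π·1²/4 = 0.7854 in²; R_n = 84 × 0.7854 × 2 × 1 = 131.9 kips → 131.9 / 2 = 66 kips.
Bearing: edge l_c = 0.9375, r_n = 18.28 kips; interior l_c = 2.625, r_n = 39 kips; R_n = 18.28 + 1·39 = 57.28 kips → 28.6 kips.
Block shear: A_gv = 1.312, A_nv = 0.8672, A_nt = 0.2578 in²; R_n = min(0.6F_uA_nv, 0.6F_yA_gv) + U_bs·F_u·A_nt = 50.58 kips → 25.3 kips.
Block shear governs: 25.3 kips.

25.3 kips (block shear governs)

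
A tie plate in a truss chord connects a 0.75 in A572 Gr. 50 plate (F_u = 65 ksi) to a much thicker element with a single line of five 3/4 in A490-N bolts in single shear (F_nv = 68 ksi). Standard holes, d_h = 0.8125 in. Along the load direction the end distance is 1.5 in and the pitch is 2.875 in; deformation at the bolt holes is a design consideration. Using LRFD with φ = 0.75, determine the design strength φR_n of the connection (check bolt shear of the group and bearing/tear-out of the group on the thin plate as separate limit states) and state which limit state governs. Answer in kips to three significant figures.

Bolt shear: A_b = π·0.75²/4 = 0.4418 in²; R_n = 68 × 0.4418 × 5 × 1 = 150.2 kips → 0.75 × 150.2 = 113 kips.
Bearing (1.2 l_c t F_u ≤ 2.4 d t F_u): upper limit = 2.4·0.75·0.75·65 = 87.75 kips.
  Edge l_c = 1.5 − 0.8125/2 = 1.094 → r_n = 63.98 kips; interior l_c = 2.875 − 0.8125 = 2.062 → r_n = 87.75 kips.
  R_n,bearing = 1·63.98 + 4·87.75 = 415 kips → 0.75 × 415 = 311 kips.
Bolt shear governs: 113 kips.

113 kips (bolt shear governs)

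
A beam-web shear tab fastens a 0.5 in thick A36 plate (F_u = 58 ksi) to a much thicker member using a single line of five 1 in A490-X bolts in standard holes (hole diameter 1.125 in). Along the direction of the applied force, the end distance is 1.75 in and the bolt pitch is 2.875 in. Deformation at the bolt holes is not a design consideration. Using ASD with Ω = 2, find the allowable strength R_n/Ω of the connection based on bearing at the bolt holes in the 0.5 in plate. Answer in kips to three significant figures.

178 kips

Per bolt r_n = 1.5 l_c t F_u ≤ 3.0 d t F_u; upper limit = 3.0 × 1 × 0.5 × 58 = 87 kips.
Edge bolt: l_c = 1.75 − 1.125/2 = 1.188 in → 1.5 × 1.188 × 0.5 × 58 = 51.66 → r_n = 51.66 kips.
Interior bolts: l_c = 2.875 − 1.125 = 1.75 in → 1.5 × 1.75 × 0.5 × 58 = 76.12 → r_n = 76.12 kips.
R_n = 1 × 51.66 + 4 × 76.12 = 356.2 kips.
Allowable strength R_n/Ω = 356.2 / 2 = 178 kips.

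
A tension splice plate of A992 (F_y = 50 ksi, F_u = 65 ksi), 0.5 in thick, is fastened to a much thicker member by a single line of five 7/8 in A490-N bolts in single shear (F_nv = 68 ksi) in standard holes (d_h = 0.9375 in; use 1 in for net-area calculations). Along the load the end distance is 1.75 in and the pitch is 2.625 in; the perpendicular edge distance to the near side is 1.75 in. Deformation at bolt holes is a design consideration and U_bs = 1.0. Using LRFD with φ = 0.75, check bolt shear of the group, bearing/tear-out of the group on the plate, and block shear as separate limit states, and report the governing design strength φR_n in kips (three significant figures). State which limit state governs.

144 kips (block shear governs)

Bolt shear: A_b = π·0.875²/4 = 0.6013 in²; R_n = 68 × 0.6013 × 5 × 1 = 204.4 kips → 0.75 × 204.4 = 153 kips.
Bearing: edge l_c = 1.281, r_n = 49.97 kips; interior l_c = 1.688, r_n = 65.81 kips; R_n = 49.97 + 4·65.81 = 313.2 kips → 235 kips.
Block shear: A_gv = 6.125, A_nv = 3.875, A_nt = 0.625 in²; R_n = min(0.6F_uA_nv, 0.6F_yA_gv) + U_bs·F_u·A_nt = 191.8 kips → 144 kips.
Block shear governs: 144 kips.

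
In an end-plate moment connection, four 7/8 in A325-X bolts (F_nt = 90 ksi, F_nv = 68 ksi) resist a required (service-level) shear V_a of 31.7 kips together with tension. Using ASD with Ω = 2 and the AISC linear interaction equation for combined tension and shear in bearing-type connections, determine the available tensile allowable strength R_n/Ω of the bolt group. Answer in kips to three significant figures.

98.8 kips

A_b = π·0.875²/4 = 0.6013 in²; f_rv = 31.7 / (4 × 0.6013) = 13.18 ksi.
F'_nt = 1.3 F_nt − (Ω F_nt / F_nv) f_rv = 1.3·90 − (2·90/68)·13.18 = 82.11 ksi, capped at F_nt → F'_nt = 82.11 ksi.
R_n = F'_nt · A_b · n = 82.11 × 0.6013 × 4 = 197.5 kips.
Allowable strength R_n/Ω = 197.5 / 2 = 98.8 kips.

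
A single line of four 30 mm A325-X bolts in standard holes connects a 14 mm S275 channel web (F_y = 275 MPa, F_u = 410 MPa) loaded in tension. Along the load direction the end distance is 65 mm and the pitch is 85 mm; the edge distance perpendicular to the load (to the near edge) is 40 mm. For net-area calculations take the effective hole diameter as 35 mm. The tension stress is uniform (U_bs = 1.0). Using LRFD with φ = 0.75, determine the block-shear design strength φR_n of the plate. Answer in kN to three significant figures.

Shear plane L_v = 65 + 3·85 = 320 mm; A_gv = 320 × 14 = 4480 mm².
A_nv = (320 − 3.5·35) × 14 = 2765 mm².
A_nt = (40 − 0.5·35) × 14 = 315 mm².
0.6 F_u A_nv = 680.2 kN; 0.6 F_y A_gv = 739.2 kN → shear rupture governs the shear term.
R_n = 680.2 + 1.0 × 410 × 315 / 1000 = 809.3 kN.
Design strength φR_n = 0.75 × 809.3 = 607 kN.

607 kN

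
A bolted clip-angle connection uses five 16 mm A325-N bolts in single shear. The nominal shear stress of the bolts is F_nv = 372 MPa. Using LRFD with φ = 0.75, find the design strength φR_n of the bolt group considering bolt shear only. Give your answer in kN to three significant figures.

A_b = π × 16² / 4 = 201.1 mm².
R_n = F_nv · A_b · n · n_s = 372 × 201.1 × 5 × 1 / 1000 = 374 kN.
Design strength φR_n = 0.75 × 374 = 280 kN.

280 kN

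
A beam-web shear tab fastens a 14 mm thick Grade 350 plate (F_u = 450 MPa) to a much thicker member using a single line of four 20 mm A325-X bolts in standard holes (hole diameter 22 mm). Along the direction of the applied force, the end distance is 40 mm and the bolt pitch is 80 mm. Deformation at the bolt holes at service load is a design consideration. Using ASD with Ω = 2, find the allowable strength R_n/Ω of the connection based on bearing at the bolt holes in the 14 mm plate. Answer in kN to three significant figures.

Per bolt r_n = 1.2 l_c t F_u ≤ 2.4 d t F_u; upper limit = 2.4 × 20 × 14 × 450 / 1000 = 302.4 kN.
Edge bolt: l_c = 40 − 22/2 = 29 mm → 1.2 × 29 × 14 × 450 / 1000 = 219.2 → r_n = 219.2 kN.
Interior bolts: l_c = 80 − 22 = 58 mm → 1.2 × 58 × 14 × 450 / 1000 = 438.5 → r_n = 302.4 kN.
R_n = 1 × 219.2 + 3 × 302.4 = 1126 kN.
Allowable strength R_n/Ω = 1126 / 2 = 563 kN.

563 kN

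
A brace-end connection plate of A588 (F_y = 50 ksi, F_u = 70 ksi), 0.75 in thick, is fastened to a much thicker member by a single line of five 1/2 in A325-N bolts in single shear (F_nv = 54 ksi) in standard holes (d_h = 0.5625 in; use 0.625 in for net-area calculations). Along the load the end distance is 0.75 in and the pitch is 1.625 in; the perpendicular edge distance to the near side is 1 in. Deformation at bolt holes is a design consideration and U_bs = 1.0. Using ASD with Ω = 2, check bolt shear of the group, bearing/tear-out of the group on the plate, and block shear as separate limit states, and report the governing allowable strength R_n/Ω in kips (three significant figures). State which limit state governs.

26.5 kips (bolt shear governs)

Bolt shear: A_b = π·0.5²/4 = 0.1963 in²; R_n = 54 × 0.1963 × 5 × 1 = 53.01 kips → 53.01 / 2 = 26.5 kips.
Bearing: edge l_c = 0.4688, r_n = 29.53 kips; interior l_c = 1.062, r_n = 63 kips; R_n = 29.53 + 4·63 = 281.5 kips → 141 kips.
Block shear: A_gv = 5.438, A_nv = 3.328, A_nt = 0.5156 in²; R_n = min(0.6F_uA_nv, 0.6F_yA_gv) + U_bs·F_u·A_nt = 175.9 kips → 87.9 kips.
Bolt shear governs: 26.5 kips.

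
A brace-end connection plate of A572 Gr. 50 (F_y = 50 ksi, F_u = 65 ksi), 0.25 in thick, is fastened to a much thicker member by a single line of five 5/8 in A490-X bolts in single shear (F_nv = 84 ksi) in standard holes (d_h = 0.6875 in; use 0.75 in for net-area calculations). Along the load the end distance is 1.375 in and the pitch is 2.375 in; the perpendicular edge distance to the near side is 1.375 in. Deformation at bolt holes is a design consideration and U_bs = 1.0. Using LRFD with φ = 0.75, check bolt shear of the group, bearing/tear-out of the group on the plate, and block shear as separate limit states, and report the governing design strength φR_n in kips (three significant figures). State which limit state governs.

Bolt shear: A_b = π·0.625²/4 = 0.3068 in²; R_n = 84 × 0.3068 × 5 × 1 = 128.9 kips → 0.75 × 128.9 = 96.6 kips.
Bearing: edge l_c = 1.031, r_n = 20.11 kips; interior l_c = 1.688, r_n = 24.38 kips; R_n = 20.11 + 4·24.38 = 117.6 kips → 88.2 kips.
Block shear: A_gv = 2.719, A_nv = 1.875, A_nt = 0.25 in²; R_n = min(0.6F_uA_nv, 0.6F_yA_gv) + U_bs·F_u·A_nt = 89.38 kips → 67 kips.
Block shear governs: 67 kips.

67 kips (block shear governs)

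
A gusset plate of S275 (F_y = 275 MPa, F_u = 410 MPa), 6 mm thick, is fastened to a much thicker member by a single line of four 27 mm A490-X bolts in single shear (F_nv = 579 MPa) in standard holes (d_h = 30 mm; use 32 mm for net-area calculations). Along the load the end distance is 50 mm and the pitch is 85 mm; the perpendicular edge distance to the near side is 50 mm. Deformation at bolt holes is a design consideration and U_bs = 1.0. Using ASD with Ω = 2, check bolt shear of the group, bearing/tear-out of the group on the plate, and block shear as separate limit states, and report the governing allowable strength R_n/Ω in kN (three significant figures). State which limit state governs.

184 kN (block shear governs)

Bolt shear: A_b = π·27²/4 = 572.6 mm²; R_n = 579 × 572.6 × 4 × 1 / 1000 = 1326 kN → 1326 / 2 = 663 kN.
Bearing: edge l_c = 35, r_n = 103.3 kN; interior l_c = 55, r_n = 159.4 kN; R_n = 103.3 + 3·159.4 = 581.5 kN → 291 kN.
Block shear: A_gv = 1830, A_nv = 1158, A_nt = 204 mm²; R_n = min(0.6F_uA_nv, 0.6F_yA_gv) + U_bs·F_u·A_nt = 368.5 kN → 184 kN.
Block shear governs: 184 kN.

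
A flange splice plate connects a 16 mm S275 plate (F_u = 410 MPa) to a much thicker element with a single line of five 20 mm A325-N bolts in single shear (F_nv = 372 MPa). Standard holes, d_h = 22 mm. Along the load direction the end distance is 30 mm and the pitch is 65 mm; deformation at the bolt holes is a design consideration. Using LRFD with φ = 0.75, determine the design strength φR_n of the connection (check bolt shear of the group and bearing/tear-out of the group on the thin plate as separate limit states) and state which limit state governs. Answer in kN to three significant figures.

438 kN (bolt shear governs)

Bolt shear: A_b = π·20²/4 = 314.2 mm²; R_n = 372 × 314.2 × 5 × 1 / 1000 = 584.3 kN → 0.75 × 584.3 = 438 kN.
Bearing (1.2 l_c t F_u ≤ 2.4 d t F_u): upper limit = 2.4·20·16·410 / 1000 = 314.9 kN.
  Edge l_c = 30 − 22/2 = 19 → r_n = 149.6 kN; interior l_c = 65 − 22 = 43 → r_n = 314.9 kN.
  R_n,bearing = 1·149.6 + 4·314.9 = 1409 kN → 0.75 × 1409 = 1060 kN.
Bolt shear governs: 438 kN.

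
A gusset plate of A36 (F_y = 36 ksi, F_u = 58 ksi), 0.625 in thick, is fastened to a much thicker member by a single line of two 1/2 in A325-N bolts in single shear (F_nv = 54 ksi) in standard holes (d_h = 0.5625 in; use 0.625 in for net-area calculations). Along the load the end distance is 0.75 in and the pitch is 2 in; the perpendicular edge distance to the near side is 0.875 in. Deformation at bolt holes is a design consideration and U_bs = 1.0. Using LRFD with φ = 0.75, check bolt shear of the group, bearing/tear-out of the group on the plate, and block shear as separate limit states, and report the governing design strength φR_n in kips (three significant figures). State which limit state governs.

Bolt shear: A_b = π·0.5²/4 = 0.1963 in²; R_n = 54 × 0.1963 × 2 × 1 = 21.21 kips → 0.75 × 21.21 = 15.9 kips.
Bearing: edge l_c = 0.4688, r_n = 20.39 kips; interior l_c = 1.438, r_n = 43.5 kips; R_n = 20.39 + 1·43.5 = 63.89 kips → 47.9 kips.
Block shear: A_gv = 1.719, A_nv = 1.133, A_nt = 0.3516 in²; R_n = min(0.6F_uA_nv, 0.6F_yA_gv) + U_bs·F_u·A_nt = 57.52 kips → 43.1 kips.
Bolt shear governs: 15.9 kips.

15.9 kips (bolt shear governs)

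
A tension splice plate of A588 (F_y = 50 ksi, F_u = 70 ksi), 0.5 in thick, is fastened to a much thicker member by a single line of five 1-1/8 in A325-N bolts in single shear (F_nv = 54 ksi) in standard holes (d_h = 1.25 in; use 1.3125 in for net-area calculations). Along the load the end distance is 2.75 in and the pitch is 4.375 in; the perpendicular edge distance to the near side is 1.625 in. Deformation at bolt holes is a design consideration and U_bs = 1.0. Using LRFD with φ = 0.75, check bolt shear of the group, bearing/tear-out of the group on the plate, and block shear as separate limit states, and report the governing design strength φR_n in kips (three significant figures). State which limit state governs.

201 kips (bolt shear governs)

Bolt shear: A_b = π·1.125²/4 = 0.994 in²; R_n = 54 × 0.994 × 5 × 1 = 268.4 kips → 0.75 × 268.4 = 201 kips.
Bearing: edge l_c = 2.125, r_n = 89.25 kips; interior l_c = 3.125, r_n = 94.5 kips; R_n = 89.25 + 4·94.5 = 467.2 kips → 350 kips.
Block shear: A_gv = 10.12, A_nv = 7.172, A_nt = 0.4844 in²; R_n = min(0.6F_uA_nv, 0.6F_yA_gv) + U_bs·F_u·A_nt = 335.1 kips → 251 kips.
Bolt shear governs: 201 kips.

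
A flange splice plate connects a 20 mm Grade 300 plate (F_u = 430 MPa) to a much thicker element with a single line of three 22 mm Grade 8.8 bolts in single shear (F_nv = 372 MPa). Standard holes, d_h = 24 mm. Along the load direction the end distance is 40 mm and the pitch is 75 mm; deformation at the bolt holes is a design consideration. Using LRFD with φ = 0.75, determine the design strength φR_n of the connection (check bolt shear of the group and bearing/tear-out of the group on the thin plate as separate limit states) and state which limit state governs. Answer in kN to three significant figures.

318 kN (bolt shear governs)

Bolt shear: A_b = π·22²/4 = 380.1 mm²; R_n = 372 × 380.1 × 3 × 1 / 1000 = 424.2 kN → 0.75 × 424.2 = 318 kN.
Bearing (1.2 l_c t F_u ≤ 2.4 d t F_u): upper limit = 2.4·22·20·430 / 1000 = 454.1 kN.
  Edge l_c = 40 − 24/2 = 28 → r_n = 289 kN; interior l_c = 75 − 24 = 51 → r_n = 454.1 kN.
  R_n,bearing = 1·289 + 2·454.1 = 1197 kN → 0.75 × 1197 = 898 kN.
Bolt shear governs: 318 kN.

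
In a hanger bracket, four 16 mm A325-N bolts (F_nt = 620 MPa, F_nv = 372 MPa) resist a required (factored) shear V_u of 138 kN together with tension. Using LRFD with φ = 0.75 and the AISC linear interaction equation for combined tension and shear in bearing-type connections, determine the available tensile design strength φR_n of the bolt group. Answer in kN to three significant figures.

256 kN

A_b = π·16²/4 = 201.1 mm²; f_rv = 138 × 1000 / (4 × 201.1) = 171.6 MPa.
F'_nt = 1.3 F_nt − (F_nt / φF_nv) f_rv = 1.3·620 − (620/(0.75·372))·171.6 = 424.7 MPa, capped at F_nt → F'_nt = 424.7 MPa.
R_n = F'_nt · A_b · n = 424.7 × 201.1 × 4 / 1000 = 341.6 kN.
Design strength φR_n = 0.75 × 341.6 = 256 kN.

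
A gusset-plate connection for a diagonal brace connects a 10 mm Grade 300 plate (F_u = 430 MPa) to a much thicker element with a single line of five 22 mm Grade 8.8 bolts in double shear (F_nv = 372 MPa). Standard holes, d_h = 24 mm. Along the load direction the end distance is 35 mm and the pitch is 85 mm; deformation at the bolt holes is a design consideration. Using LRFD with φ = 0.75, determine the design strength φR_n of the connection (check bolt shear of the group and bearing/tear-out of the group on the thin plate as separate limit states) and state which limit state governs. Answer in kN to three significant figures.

Bolt shear: A_b = π·22²/4 = 380.1 mm²; R_n = 372 × 380.1 × 5 × 2 / 1000 = 1414 kN → 0.75 × 1414 = 1060 kN.
Bearing (1.2 l_c t F_u ≤ 2.4 d t F_u): upper limit = 2.4·22·10·430 / 1000 = 227 kN.
  Edge l_c = 35 − 24/2 = 23 → r_n = 118.7 kN; interior l_c = 85 − 24 = 61 → r_n = 227 kN.
  R_n,bearing = 1·118.7 + 4·227 = 1027 kN → 0.75 × 1027 = 770 kN.
Bearing governs: 770 kN.

770 kN (bearing governs)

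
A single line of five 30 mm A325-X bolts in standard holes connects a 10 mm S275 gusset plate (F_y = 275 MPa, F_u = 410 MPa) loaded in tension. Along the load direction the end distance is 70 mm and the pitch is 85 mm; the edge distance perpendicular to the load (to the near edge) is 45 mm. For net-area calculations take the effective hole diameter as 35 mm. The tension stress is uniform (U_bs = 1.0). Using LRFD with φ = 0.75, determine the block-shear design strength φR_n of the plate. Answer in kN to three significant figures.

550 kN

Shear plane L_v = 70 + 4·85 = 410 mm; A_gv = 410 × 10 = 4100 mm².
A_nv = (410 − 4.5·35) × 10 = 2525 mm².
A_nt = (45 − 0.5·35) × 10 = 275 mm².
0.6 F_u A_nv = 621.1 kN; 0.6 F_y A_gv = 676.5 kN → shear rupture governs the shear term.
R_n = 621.1 + 1.0 × 410 × 275 / 1000 = 733.9 kN.
Design strength φR_n = 0.75 × 733.9 = 550 kN.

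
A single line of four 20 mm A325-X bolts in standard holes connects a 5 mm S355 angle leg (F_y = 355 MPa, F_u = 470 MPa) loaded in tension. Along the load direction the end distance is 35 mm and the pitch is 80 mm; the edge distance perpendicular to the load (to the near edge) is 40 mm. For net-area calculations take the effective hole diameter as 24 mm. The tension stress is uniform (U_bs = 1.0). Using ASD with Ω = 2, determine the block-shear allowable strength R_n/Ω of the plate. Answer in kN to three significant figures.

Shear plane L_v = 35 + 3·80 = 275 mm; A_gv = 275 × 5 = 1375 mm².
A_nv = (275 − 3.5·24) × 5 = 955 mm².
A_nt = (40 − 0.5·24) × 5 = 140 mm².
0.6 F_u A_nv = 269.3 kN; 0.6 F_y A_gv = 292.9 kN → shear rupture governs the shear term.
R_n = 269.3 + 1.0 × 470 × 140 / 1000 = 335.1 kN.
Allowable strength R_n/Ω = 335.1 / 2 = 168 kN.

168 kN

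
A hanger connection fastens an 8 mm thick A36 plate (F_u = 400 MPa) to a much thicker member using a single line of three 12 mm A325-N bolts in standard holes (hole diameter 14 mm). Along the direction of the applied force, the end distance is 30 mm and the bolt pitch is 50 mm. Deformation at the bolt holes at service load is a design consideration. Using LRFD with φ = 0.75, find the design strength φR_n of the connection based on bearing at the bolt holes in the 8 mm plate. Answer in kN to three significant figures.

Per bolt r_n = 1.2 l_c t F_u ≤ 2.4 d t F_u; upper limit = 2.4 × 12 × 8 × 400 / 1000 = 92.16 kN.
Edge bolt: l_c = 30 − 14/2 = 23 mm → 1.2 × 23 × 8 × 400 / 1000 = 88.32 → r_n = 88.32 kN.
Interior bolts: l_c = 50 − 14 = 36 mm → 1.2 × 36 × 8 × 400 / 1000 = 138.2 → r_n = 92.16 kN.
R_n = 1 × 88.32 + 2 × 92.16 = 272.6 kN.
Design strength φR_n = 0.75 × 272.6 = 204 kN.

204 kN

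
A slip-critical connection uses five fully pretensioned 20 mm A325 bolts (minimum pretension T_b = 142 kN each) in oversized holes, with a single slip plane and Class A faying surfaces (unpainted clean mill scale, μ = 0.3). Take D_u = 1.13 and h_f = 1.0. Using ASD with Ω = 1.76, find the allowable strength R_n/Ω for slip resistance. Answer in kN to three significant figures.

R_n = μ · D_u · h_f · T_b · n_s · n_b = 0.3 × 1.13 × 1.0 × 142 × 1 × 5 = 240.7 kN.
Allowable strength R_n/Ω = 240.7 / 1.76 = 137 kN.

137 kN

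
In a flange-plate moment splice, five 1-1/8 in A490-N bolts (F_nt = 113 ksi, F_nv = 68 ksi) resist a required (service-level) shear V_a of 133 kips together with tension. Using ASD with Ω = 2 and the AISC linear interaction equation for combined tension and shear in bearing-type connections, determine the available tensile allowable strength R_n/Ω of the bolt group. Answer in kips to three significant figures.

A_b = π·1.125²/4 = 0.994 in²; f_rv = 133 / (5 × 0.994) = 26.76 ksi.
F'_nt = 1.3 F_nt − (Ω F_nt / F_nv) f_rv = 1.3·113 − (2·113/68)·26.76 = 57.96 ksi, capped at F_nt → F'_nt = 57.96 ksi.
R_n = F'_nt · A_b · n = 57.96 × 0.994 × 5 = 288.1 kips.
Allowable strength R_n/Ω = 288.1 / 2 = 144 kips.

144 kips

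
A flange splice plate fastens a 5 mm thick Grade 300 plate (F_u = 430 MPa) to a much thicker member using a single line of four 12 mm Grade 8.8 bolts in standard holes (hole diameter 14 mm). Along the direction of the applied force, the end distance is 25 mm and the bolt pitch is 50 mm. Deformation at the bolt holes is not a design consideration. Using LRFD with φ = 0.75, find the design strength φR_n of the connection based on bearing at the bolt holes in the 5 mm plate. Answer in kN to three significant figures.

Per bolt r_n = 1.5 l_c t F_u ≤ 3.0 d t F_u; upper limit = 3.0 × 12 × 5 × 430 / 1000 = 77.4 kN.
Edge bolt: l_c = 25 − 14/2 = 18 mm → 1.5 × 18 × 5 × 430 / 1000 = 58.05 → r_n = 58.05 kN.
Interior bolts: l_c = 50 − 14 = 36 mm → 1.5 × 36 × 5 × 430 / 1000 = 116.1 → r_n = 77.4 kN.
R_n = 1 × 58.05 + 3 × 77.4 = 290.2 kN.
Design strength φR_n = 0.75 × 290.2 = 218 kN.

218 kN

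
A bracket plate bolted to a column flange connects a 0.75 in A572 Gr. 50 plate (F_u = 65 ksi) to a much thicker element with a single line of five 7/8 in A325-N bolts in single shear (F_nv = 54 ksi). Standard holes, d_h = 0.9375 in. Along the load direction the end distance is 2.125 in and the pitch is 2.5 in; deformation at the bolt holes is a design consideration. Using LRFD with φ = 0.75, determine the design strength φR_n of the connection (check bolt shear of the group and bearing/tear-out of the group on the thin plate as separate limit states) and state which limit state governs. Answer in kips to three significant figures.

Bolt shear: A_b = π·0.875²/4 = 0.6013 in²; R_n = 54 × 0.6013 × 5 × 1 = 162.4 kips → 0.75 × 162.4 = 122 kips.
Bearing (1.2 l_c t F_u ≤ 2.4 d t F_u): upper limit = 2.4·0.875·0.75·65 = 102.4 kips.
  Edge l_c = 2.125 − 0.9375/2 = 1.656 → r_n = 96.89 kips; interior l_c = 2.5 − 0.9375 = 1.562 → r_n = 91.41 kips.
  R_n,bearing = 1·96.89 + 4·91.41 = 462.5 kips → 0.75 × 462.5 = 347 kips.
Bolt shear governs: 122 kips.

122 kips (bolt shear governs)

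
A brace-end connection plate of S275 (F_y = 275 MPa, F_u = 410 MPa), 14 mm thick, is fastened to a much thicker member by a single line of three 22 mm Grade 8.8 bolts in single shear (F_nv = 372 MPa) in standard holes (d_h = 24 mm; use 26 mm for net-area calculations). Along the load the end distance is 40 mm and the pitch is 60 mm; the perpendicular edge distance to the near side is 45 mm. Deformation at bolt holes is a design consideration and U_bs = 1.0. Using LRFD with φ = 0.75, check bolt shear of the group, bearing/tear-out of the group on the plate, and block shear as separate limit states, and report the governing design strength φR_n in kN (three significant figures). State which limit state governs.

Bolt shear: A_b = π·22²/4 = 380.1 mm²; R_n = 372 × 380.1 × 3 × 1 / 1000 = 424.2 kN → 0.75 × 424.2 = 318 kN.
Bearing: edge l_c = 28, r_n = 192.9 kN; interior l_c = 36, r_n = 248 kN; R_n = 192.9 + 2·248 = 688.8 kN → 517 kN.
Block shear: A_gv = 2240, A_nv = 1330, A_nt = 448 mm²; R_n = min(0.6F_uA_nv, 0.6F_yA_gv) + U_bs·F_u·A_nt = 510.9 kN → 383 kN.
Bolt shear governs: 318 kN.

318 kN (bolt shear governs)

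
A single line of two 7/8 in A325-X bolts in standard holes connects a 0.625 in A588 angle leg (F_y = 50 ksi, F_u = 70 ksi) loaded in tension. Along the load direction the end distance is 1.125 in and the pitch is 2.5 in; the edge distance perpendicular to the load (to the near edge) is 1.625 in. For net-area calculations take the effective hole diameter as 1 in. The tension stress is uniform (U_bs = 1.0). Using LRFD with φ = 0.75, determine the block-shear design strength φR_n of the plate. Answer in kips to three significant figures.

Shear plane L_v = 1.125 + 1·2.5 = 3.625 in; A_gv = 3.625 × 0.625 = 2.266 in².
A_nv = (3.625 − 1.5·1) × 0.625 = 1.328 in².
A_nt = (1.625 − 0.5·1) × 0.625 = 0.7031 in².
0.6 F_u A_nv = 55.78 kips; 0.6 F_y A_gv = 67.97 kips → shear rupture governs the shear term.
R_n = 55.78 + 1.0 × 70 × 0.7031 = 105 kips.
Design strength φR_n = 0.75 × 105 = 78.8 kips.

78.8 kips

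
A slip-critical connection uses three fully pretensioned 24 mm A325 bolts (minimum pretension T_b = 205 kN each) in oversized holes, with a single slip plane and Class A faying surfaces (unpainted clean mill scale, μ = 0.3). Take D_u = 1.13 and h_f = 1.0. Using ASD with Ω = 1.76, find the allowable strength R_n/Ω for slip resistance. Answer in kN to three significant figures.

118 kN

R_n = μ · D_u · h_f · T_b · n_s · n_b = 0.3 × 1.13 × 1.0 × 205 × 1 × 3 = 208.5 kN.
Allowable strength R_n/Ω = 208.5 / 1.76 = 118 kN.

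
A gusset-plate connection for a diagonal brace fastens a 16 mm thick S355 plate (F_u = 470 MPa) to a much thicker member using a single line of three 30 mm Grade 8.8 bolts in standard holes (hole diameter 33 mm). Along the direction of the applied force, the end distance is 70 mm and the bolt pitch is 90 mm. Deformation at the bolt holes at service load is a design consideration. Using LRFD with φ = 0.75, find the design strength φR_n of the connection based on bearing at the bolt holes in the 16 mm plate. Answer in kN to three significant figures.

1130 kN

Per bolt r_n = 1.2 l_c t F_u ≤ 2.4 d t F_u; upper limit = 2.4 × 30 × 16 × 470 / 1000 = 541.4 kN.
Edge bolt: l_c = 70 − 33/2 = 53.5 mm → 1.2 × 53.5 × 16 × 470 / 1000 = 482.8 → r_n = 482.8 kN.
Interior bolts: l_c = 90 − 33 = 57 mm → 1.2 × 57 × 16 × 470 / 1000 = 514.4 → r_n = 514.4 kN.
R_n = 1 × 482.8 + 2 × 514.4 = 1512 kN.
Design strength φR_n = 0.75 × 1512 = 1130 kN.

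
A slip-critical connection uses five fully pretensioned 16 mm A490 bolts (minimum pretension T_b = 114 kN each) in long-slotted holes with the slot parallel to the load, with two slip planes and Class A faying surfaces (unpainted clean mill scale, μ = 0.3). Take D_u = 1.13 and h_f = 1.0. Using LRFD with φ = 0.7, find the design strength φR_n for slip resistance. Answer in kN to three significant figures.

R_n = μ · D_u · h_f · T_b · n_s · n_b = 0.3 × 1.13 × 1.0 × 114 × 2 × 5 = 386.5 kN.
Design strength φR_n = 0.7 × 386.5 = 271 kN.

271 kN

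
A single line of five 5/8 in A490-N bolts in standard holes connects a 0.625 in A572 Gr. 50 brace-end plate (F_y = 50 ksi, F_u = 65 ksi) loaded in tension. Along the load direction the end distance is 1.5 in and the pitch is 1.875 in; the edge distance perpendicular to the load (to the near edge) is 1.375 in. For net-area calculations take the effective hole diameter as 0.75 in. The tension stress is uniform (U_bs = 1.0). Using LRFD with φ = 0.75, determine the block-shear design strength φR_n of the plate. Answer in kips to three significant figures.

Shear plane L_v = 1.5 + 4·1.875 = 9 in; A_gv = 9 × 0.625 = 5.625 in².
A_nv = (9 − 4.5·0.75) × 0.625 = 3.516 in².
A_nt = (1.375 − 0.5·0.75) × 0.625 = 0.625 in².
0.6 F_u A_nv = 137.1 kips; 0.6 F_y A_gv = 168.8 kips → shear rupture governs the shear term.
R_n = 137.1 + 1.0 × 65 × 0.625 = 177.7 kips.
Design strength φR_n = 0.75 × 177.7 = 133 kips.

133 kips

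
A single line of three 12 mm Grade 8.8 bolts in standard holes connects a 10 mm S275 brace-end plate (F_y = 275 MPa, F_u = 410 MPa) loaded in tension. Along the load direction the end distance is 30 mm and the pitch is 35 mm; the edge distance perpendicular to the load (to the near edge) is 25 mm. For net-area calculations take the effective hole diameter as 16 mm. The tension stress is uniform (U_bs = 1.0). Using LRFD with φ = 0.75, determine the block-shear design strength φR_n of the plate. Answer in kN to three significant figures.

Shear plane L_v = 30 + 2·35 = 100 mm; A_gv = 100 × 10 = 1000 mm².
A_nv = (100 − 2.5·16) × 10 = 600 mm².
A_nt = (25 − 0.5·16) × 10 = 170 mm².
0.6 F_u A_nv = 147.6 kN; 0.6 F_y A_gv = 165 kN → shear rupture governs the shear term.
R_n = 147.6 + 1.0 × 410 × 170 / 1000 = 217.3 kN.
Design strength φR_n = 0.75 × 217.3 = 163 kN.

163 kN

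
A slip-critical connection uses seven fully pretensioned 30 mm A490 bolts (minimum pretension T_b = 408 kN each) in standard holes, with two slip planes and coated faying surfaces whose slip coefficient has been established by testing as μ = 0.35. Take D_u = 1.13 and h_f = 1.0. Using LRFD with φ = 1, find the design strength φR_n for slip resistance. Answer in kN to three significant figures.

R_n = μ · D_u · h_f · T_b · n_s · n_b = 0.35 × 1.13 × 1.0 × 408 × 2 × 7 = 2259 kN.
Design strength φR_n = 1 × 2259 = 2260 kN.

2260 kN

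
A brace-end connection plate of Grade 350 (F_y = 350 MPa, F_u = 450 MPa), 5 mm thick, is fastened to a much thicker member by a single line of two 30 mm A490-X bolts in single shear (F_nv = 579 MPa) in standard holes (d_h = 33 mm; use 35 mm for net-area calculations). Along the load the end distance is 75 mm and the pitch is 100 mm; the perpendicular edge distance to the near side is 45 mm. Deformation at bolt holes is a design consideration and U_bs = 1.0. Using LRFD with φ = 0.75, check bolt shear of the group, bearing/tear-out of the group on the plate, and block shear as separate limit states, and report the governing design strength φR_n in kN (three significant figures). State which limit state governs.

170 kN (block shear governs)

Bolt shear: A_b = π·30²/4 = 706.9 mm²; R_n = 579 × 706.9 × 2 × 1 / 1000 = 818.5 kN → 0.75 × 818.5 = 614 kN.
Bearing: edge l_c = 58.5, r_n = 158 kN; interior l_c = 67, r_n = 162 kN; R_n = 158 + 1·162 = 320 kN → 240 kN.
Block shear: A_gv = 875, A_nv = 612.5, A_nt = 137.5 mm²; R_n = min(0.6F_uA_nv, 0.6F_yA_gv) + U_bs·F_u·A_nt = 227.2 kN → 170 kN.
Block shear governs: 170 kN.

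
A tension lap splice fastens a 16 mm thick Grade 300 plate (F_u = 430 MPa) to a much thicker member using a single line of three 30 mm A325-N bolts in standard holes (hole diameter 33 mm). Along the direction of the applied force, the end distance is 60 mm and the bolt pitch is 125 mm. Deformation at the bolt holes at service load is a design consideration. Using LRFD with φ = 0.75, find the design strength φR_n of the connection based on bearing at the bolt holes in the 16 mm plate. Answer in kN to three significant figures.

1010 kN

Per bolt r_n = 1.2 l_c t F_u ≤ 2.4 d t F_u; upper limit = 2.4 × 30 × 16 × 430 / 1000 = 495.4 kN.
Edge bolt: l_c = 60 − 33/2 = 43.5 mm → 1.2 × 43.5 × 16 × 430 / 1000 = 359.1 → r_n = 359.1 kN.
Interior bolts: l_c = 125 − 33 = 92 mm → 1.2 × 92 × 16 × 430 / 1000 = 759.6 → r_n = 495.4 kN.
R_n = 1 × 359.1 + 2 × 495.4 = 1350 kN.
Design strength φR_n = 0.75 × 1350 = 1010 kN.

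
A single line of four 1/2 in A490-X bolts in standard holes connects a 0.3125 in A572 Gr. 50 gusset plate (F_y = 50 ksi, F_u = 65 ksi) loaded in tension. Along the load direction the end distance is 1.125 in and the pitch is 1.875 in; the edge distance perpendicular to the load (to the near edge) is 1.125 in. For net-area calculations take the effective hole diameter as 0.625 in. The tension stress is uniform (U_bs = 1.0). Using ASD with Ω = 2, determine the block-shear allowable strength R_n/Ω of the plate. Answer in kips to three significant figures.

36.1 kips

Shear plane L_v = 1.125 + 3·1.875 = 6.75 in; A_gv = 6.75 × 0.3125 = 2.109 in².
A_nv = (6.75 − 3.5·0.625) × 0.3125 = 1.426 in².
A_nt = (1.125 − 0.5·0.625) × 0.3125 = 0.2539 in².
0.6 F_u A_nv = 55.61 kips; 0.6 F_y A_gv = 63.28 kips → shear rupture governs the shear term.
R_n = 55.61 + 1.0 × 65 × 0.2539 = 72.11 kips.
Allowable strength R_n/Ω = 72.11 / 2 = 36.1 kips.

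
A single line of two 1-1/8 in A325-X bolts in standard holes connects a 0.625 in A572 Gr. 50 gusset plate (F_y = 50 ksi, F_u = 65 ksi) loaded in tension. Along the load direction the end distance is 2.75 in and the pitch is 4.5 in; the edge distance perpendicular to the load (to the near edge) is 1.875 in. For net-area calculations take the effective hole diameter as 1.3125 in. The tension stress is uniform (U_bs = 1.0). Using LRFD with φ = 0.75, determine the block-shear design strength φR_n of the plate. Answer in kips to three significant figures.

Shear plane L_v = 2.75 + 1·4.5 = 7.25 in; A_gv = 7.25 × 0.625 = 4.531 in².
A_nv = (7.25 − 1.5·1.3125) × 0.625 = 3.301 in².
A_nt = (1.875 − 0.5·1.3125) × 0.625 = 0.7617 in².
0.6 F_u A_nv = 128.7 kips; 0.6 F_y A_gv = 135.9 kips → shear rupture governs the shear term.
R_n = 128.7 + 1.0 × 65 × 0.7617 = 178.2 kips.
Design strength φR_n = 0.75 × 178.2 = 134 kips.

134 kips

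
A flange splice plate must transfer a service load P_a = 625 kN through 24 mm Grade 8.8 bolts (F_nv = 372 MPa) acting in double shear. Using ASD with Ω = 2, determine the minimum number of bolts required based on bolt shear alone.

A_b = π·24²/4 = 452.4 mm².
Per-bolt allowable strength R_n/Ω = 372 × 452.4 × 2 / 1000 / 2 = 168.3 kN.
n ≥ 625 / 168.3 = 3.714 → use 4 bolts.

4 bolts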